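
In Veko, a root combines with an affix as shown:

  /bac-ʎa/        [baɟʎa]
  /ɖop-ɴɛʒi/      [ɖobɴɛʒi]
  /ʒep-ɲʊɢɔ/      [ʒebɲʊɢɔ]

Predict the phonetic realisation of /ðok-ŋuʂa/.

The data show regressive voicing assimilation: /c/ → [ɟ] before /ʎ/; /p/ → [b] before /ɴ/; /p/ → [b] before /ɲ/. In each pair only voicing changes, matching the following consonant, while place and manner stay constant.
The rule targets /k/ (voiceless velar stop), which sits before the trigger /ŋ/ (voiced).
The voiced velar stop is [g], so /k/ → [g].

[ðogŋuʂa]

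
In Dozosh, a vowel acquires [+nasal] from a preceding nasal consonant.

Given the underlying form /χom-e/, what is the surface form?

[χomẽ]

/e/ sits next to the nasal /m/ and is therefore nasalised to [ẽ].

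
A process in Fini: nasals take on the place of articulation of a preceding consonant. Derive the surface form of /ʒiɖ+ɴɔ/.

[ʒiɖɳɔ]

/ɴ/ is a voiced uvular nasal. The preceding trigger /ɖ/ is retroflex, so /ɴ/ must become retroflex as well.
Changing only its place to retroflex gives [ɳ] — the voiced retroflex nasal.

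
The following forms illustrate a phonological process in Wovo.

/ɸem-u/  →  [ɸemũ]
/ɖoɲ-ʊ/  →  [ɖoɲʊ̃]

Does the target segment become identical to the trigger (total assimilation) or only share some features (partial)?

The vowel /u/ surfaces as nasalised [ũ] next to the preceding nasal /m/ — it has acquired the [+nasal] feature of its neighbour.
The other form shows the same pattern: /ʊ/ → [ʊ̃] after /ɲ/ — each time a vowel is nasalised next to a preceding nasal.

partial assimilation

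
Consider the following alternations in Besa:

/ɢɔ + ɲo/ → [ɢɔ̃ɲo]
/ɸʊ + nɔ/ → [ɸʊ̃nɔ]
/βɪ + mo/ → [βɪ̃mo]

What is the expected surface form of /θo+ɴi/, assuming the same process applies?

[θõɴi]

The data show regressive nasality assimilation (vowel nasalisation): /ɔ/ → [ɔ̃] before /ɲ/; /ʊ/ → [ʊ̃] before /n/; /ɪ/ → [ɪ̃] before /m/ — a vowel is nasalised by an immediately following nasal consonant.
The vowel /o/ is adjacent to the following nasal /ɴ/, so it acquires [+nasal] and surfaces as [õ].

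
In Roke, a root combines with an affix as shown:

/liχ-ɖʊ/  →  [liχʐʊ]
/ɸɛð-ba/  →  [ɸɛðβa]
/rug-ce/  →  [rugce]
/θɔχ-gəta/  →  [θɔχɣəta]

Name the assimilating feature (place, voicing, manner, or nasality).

The segment that alternates is /ɖ/, which surfaces as [ʐ] when adjacent to /χ/.
The change stop → fricative matches the manner of the preceding /χ/, identifying this as manner assimilation.
The other alternating forms pattern the same way: /b/ → [β] after /ð/ (stop → fricative, matching a fricative); /g/ → [ɣ] after /χ/ (stop → fricative, matching a fricative) — only manner changes, and always toward the preceding segment.
No alternation appears in [rugce]: there the adjacent consonants already agree in manner (/c/ and /g/ are both stops), so this form is consistent with the same rule.

manner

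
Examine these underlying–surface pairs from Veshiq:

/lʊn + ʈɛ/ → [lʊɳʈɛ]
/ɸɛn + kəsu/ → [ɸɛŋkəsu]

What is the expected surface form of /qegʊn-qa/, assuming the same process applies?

[qegʊɴqa]

The data show regressive place assimilation: /n/ → [ɳ] before /ʈ/; /n/ → [ŋ] before /k/. In each pair only place changes, matching the following consonant, while manner and voice stay constant.
The rule targets /n/ (voiced alveolar nasal), which sits before the trigger /q/ (uvular).
The voiced uvular nasal is [ɴ], so /n/ → [ɴ].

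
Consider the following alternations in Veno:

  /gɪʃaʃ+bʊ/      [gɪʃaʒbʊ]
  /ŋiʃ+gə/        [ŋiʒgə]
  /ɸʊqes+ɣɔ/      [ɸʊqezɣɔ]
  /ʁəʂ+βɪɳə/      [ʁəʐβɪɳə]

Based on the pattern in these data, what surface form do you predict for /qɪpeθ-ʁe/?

[qɪpeðʁe]

The data show regressive voicing assimilation: /ʃ/ → [ʒ] before /b/; /ʃ/ → [ʒ] before /g/; /s/ → [z] before /ɣ/; /ʂ/ → [ʐ] before /β/. In each pair only voicing changes, matching the following consonant, while place and manner stay constant.
The rule targets /θ/ (voiceless dental fricative), which sits before the trigger /ʁ/ (voiced).
A voiced dental fricative is [ð], so the surface segment is [ð].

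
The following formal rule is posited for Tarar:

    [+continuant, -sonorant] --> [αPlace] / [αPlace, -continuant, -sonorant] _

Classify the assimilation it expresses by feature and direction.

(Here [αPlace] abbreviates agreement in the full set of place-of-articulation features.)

progressive place assimilation

The shared variable α links the value of the place features (abbreviated [Place]) on the target to the same value on the neighbouring segment, so place is the feature that assimilates.
Since the environment is written before the underscore, the trigger precedes the target; the direction is progressive.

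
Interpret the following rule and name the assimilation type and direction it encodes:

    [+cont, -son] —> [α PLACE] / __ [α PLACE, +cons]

regressive place assimilation

The rule copies the place features (abbreviated [PLACE]) from the environment onto the target, so the assimilating feature is place.
The conditioning segment sits to the right of the focus bar, meaning the trigger follows the segment that changes — regressive assimilation.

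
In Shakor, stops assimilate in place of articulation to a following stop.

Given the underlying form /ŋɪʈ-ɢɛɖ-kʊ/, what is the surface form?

[ŋɪqɢɛgkʊ]

The rule targets /ʈ/ (voiceless retroflex stop), which sits before the trigger /ɢ/ (uvular).
The voiceless uvular stop is [q], so /ʈ/ → [q].
At the second juncture, /ɖ/ likewise becomes [g] adjacent to /k/.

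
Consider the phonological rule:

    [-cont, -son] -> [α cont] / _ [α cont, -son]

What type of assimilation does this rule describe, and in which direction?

regressive manner assimilation

The shared variable α links the value of [cont] on the target to that of the neighbouring obstruent. [cont] distinguishes stops from fricatives — a manner-of-articulation feature — so this is manner assimilation.
The conditioning segment sits to the right of the focus bar, meaning the trigger follows the segment that changes — regressive assimilation.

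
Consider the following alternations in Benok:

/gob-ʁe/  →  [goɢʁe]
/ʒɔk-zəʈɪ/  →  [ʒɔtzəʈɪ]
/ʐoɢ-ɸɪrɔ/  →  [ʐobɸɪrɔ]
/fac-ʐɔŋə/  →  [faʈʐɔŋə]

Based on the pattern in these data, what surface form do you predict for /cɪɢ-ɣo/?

[cɪgɣo]

The data show regressive place assimilation: /b/ → [ɢ] before /ʁ/; /k/ → [t] before /z/; /ɢ/ → [b] before /ɸ/; /c/ → [ʈ] before /ʐ/. In each pair only place changes, matching the following consonant, while manner and voice stay constant.
/ɢ/ is a voiced uvular stop. The following trigger /ɣ/ is velar, so /ɢ/ must become velar as well.
The voiced velar stop is [g], so /ɢ/ → [g].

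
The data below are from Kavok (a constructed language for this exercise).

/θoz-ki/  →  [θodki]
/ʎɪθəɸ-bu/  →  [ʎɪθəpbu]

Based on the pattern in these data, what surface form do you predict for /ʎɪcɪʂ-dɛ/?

The data show regressive manner assimilation: /z/ → [d] before /k/; /ɸ/ → [p] before /b/. In each pair only manner changes, matching the following consonant, while place and voice stay constant.
/ʂ/ is a voiceless retroflex fricative. The following trigger /d/ is a stop, so /ʂ/ must become a stop as well.
The voiceless retroflex stop is [ʈ], so /ʂ/ → [ʈ].

[ʎɪcɪʈdɛ]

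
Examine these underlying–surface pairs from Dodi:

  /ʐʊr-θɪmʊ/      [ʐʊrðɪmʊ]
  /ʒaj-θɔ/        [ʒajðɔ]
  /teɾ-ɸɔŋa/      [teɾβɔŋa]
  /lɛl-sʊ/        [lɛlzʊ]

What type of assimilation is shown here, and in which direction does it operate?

progressive voicing assimilation

The segment that alternates is /θ/, which surfaces as [ð] when adjacent to /r/.
/θ/ is voiceless while /r/ is voiced; the output [ð] is voiced, matching the trigger — so the feature that spreads is voicing.
Place and manner are unchanged, so the assimilation is partial, not total.
Checking the remaining alternations: /θ/ → [ð] after /j/ (voiceless → voiced, matching voiced); /ɸ/ → [β] after /ɾ/ (voiceless → voiced, matching voiced); /s/ → [z] after /l/ (voiceless → voiced, matching voiced) — only voicing changes, and always toward the preceding segment.
Since the segment that changes follows the conditioning segment, the assimilation is progressive.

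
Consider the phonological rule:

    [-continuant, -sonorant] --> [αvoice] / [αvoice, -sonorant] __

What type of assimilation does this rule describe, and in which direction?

The rule copies [voice] from the environment onto the target, so the assimilating feature is voicing.
Since the environment is written before the underscore, the trigger precedes the target; the direction is progressive.

progressive voicing assimilation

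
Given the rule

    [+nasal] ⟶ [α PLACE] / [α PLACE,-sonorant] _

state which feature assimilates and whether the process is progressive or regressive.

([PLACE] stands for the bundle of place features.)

progressive place assimilation

The rule copies the place features (abbreviated [PLACE]) from the environment onto the target, so the assimilating feature is place.
Since the environment is written before the underscore, the trigger precedes the target; the direction is progressive.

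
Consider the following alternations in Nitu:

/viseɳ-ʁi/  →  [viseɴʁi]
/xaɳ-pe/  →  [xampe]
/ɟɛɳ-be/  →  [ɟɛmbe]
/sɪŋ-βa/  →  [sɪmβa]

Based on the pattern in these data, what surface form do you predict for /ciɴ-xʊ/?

The data show regressive place assimilation: /ɳ/ → [ɴ] before /ʁ/; /ɳ/ → [m] before /p/; /ɳ/ → [m] before /b/; /ŋ/ → [m] before /β/. In each pair only place changes, matching the following consonant, while manner and voice stay constant.
/ɴ/ is a voiced uvular nasal. The following trigger /x/ is velar, so /ɴ/ must become velar as well.
The voiced velar nasal is [ŋ], so /ɴ/ → [ŋ].

[ciŋxʊ]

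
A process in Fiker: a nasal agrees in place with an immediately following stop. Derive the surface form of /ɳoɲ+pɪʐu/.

[ɳompɪʐu]

The rule targets /ɲ/ (voiced palatal nasal), which sits before the trigger /p/ (bilabial).
A voiced bilabial nasal is [m], so the surface segment is [m].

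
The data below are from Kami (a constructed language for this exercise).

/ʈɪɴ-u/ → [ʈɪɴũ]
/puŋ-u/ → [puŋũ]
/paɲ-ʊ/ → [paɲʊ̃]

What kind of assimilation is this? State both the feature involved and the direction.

progressive nasality assimilation (vowel nasalisation)

The vowel /u/ surfaces as nasalised [ũ] next to the preceding nasal /ɴ/ — it has acquired the [+nasal] feature of its neighbour.
Likewise in the remaining data: /u/ → [ũ] after /ŋ/; /ʊ/ → [ʊ̃] after /ɲ/ — each time a vowel is nasalised next to a preceding nasal.
Because the conditioning nasal is to the left of the vowel that changes, the process is progressive (perseverative).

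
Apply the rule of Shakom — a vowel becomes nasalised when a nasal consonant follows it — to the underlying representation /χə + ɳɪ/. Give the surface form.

The vowel /ə/ is adjacent to the following nasal /ɳ/, so it acquires [+nasal] and surfaces as [ə̃].

[χə̃ɳɪ]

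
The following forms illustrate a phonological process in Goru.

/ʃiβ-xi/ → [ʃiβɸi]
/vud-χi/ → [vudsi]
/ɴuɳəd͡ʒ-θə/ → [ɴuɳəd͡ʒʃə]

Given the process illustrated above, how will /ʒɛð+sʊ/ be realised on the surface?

[ʒɛðθʊ]

The data show progressive place assimilation: /x/ → [ɸ] after /β/; /χ/ → [s] after /d/; /θ/ → [ʃ] after /d͡ʒ/. In each pair only place changes, matching the preceding consonant, while manner and voice stay constant.
The rule targets /s/ (voiceless alveolar fricative), which sits after the trigger /ð/ (dental).
A voiceless dental fricative is [θ], so the surface segment is [θ].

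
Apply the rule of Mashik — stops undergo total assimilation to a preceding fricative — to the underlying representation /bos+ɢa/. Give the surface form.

[bossa]

/ɢ/ is the segment targeted by the rule; it sits immediately after /s/, so it assimilates completely and surfaces as [s].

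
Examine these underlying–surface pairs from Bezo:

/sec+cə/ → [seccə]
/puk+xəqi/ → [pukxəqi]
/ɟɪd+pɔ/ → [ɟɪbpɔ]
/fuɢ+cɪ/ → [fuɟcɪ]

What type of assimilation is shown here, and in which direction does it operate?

Underlying /d/ is realised as [b] next to /p/; /p/ itself does not change.
/d/ is alveolar while /p/ is bilabial; the output [b] is bilabial, matching the trigger — so the feature that spreads is place.
Manner and voice are unchanged, so the assimilation is partial, not total.
Checking the remaining alternation: /ɢ/ → [ɟ] before /c/ (uvular → palatal, matching palatal) — only place changes, and always toward the following segment.
Nothing changes in [seccə], [pukxəqi]: there the adjacent consonants already agree in place (/c/ and /c/ are both palatal; /k/ and /x/ are both velar), so these forms are consistent with the same rule.
Since the segment that changes precedes the conditioning segment, the assimilation is regressive.

regressive place assimilation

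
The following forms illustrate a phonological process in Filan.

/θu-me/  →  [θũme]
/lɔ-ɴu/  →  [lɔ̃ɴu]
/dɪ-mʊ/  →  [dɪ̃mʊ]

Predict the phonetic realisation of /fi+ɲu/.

[fĩɲu]

The data show regressive nasality assimilation (vowel nasalisation): /u/ → [ũ] before /m/; /ɔ/ → [ɔ̃] before /ɴ/; /ɪ/ → [ɪ̃] before /m/ — a vowel is nasalised by an immediately following nasal consonant.
/i/ sits next to the nasal /ɲ/ and is therefore nasalised to [ĩ].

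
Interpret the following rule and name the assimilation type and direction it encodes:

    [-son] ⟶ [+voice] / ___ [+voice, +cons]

regressive voicing assimilation

The target ([-son], obstruents) acquires [+voice] next to a voiced consonant ([+voice, +cons]) — it takes on the voicing of its neighbour, so the feature that spreads is voicing.
Since the environment is written after the underscore, the trigger follows the target; the direction is regressive.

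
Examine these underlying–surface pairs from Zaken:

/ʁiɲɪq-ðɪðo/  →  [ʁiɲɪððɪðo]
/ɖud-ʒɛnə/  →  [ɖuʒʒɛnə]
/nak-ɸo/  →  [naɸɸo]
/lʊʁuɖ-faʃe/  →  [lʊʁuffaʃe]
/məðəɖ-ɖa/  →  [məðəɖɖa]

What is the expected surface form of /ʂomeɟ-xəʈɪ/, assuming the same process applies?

The data show regressive total assimilation (/q/ → [ð] before /ð/; /d/ → [ʒ] before /ʒ/; /k/ → [ɸ] before /ɸ/; /ɖ/ → [f] before /f/): in every case the target segment becomes identical to its following neighbour, copying more than a single feature.
In [məðəɖɖa] the two consonants at the boundary are already identical (/ɖ/ + /ɖ/), so the rule applies vacuously and nothing changes.
/ɟ/ is the segment targeted by the rule; it sits immediately before /x/, so it assimilates completely and surfaces as [x].

[ʂomexxəʈɪ]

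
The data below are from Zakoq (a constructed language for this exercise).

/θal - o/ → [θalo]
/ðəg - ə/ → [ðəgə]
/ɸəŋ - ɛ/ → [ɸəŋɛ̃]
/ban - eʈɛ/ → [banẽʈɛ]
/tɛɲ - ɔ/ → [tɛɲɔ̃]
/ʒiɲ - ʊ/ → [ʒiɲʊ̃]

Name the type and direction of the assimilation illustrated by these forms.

The vowel /ɛ/ surfaces as nasalised [ɛ̃] next to the preceding nasal /ŋ/ — it has acquired the [+nasal] feature of its neighbour.
The other forms show the same pattern: /e/ → [ẽ] after /n/; /ɔ/ → [ɔ̃] after /ɲ/; /ʊ/ → [ʊ̃] after /ɲ/ — each time a vowel is nasalised next to a preceding nasal.
No change occurs in [θalo], [ðəgə] because the vowel at the boundary is adjacent to an oral consonant, not a nasal (/o/ next to /l/; /ə/ next to /g/).
Because the conditioning nasal is to the left of the vowel that changes, the process is progressive (perseverative).

progressive nasality assimilation (vowel nasalisation)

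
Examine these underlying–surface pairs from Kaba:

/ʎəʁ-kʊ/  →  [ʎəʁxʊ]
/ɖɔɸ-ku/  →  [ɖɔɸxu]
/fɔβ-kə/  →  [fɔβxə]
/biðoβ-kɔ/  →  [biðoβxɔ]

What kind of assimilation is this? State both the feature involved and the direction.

progressive manner assimilation

Underlying /k/ is realised as [x] next to /ʁ/; /ʁ/ itself does not change.
The change stop → fricative matches the manner of the preceding /ʁ/, identifying this as manner assimilation.
Place and voice are unchanged, so the assimilation is partial, not total.
The other alternating forms pattern the same way: /k/ → [x] after /ɸ/ (stop → fricative, matching a fricative); /k/ → [x] after /β/ (stop → fricative, matching a fricative) — only manner changes, and always toward the preceding segment.
Since the segment that changes follows the conditioning segment, the assimilation is progressive.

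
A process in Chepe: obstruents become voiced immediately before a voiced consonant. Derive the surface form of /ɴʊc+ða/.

The rule targets /c/ (voiceless palatal stop), which sits before the trigger /ð/ (voiced).
Changing only its voicing to voiced gives [ɟ] — the voiced palatal stop.

[ɴʊɟða]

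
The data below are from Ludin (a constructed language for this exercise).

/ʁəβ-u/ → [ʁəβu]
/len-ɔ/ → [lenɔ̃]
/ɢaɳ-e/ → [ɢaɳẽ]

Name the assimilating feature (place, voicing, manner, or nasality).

The vowel /ɔ/ surfaces as nasalised [ɔ̃] next to the preceding nasal /n/ — it has acquired the [+nasal] feature of its neighbour.
Likewise in the remaining data: /e/ → [ẽ] after /ɳ/ — each time a vowel is nasalised next to a preceding nasal.
No change occurs in [ʁəβu] because the vowel at the boundary is adjacent to an oral consonant, not a nasal (/u/ next to /β/).

nasality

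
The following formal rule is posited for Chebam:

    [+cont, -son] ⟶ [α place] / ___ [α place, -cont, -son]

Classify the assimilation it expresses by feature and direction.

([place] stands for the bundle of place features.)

regressive place assimilation

The rule copies the place features (abbreviated [place]) from the environment onto the target, so the assimilating feature is place.
The conditioning segment sits to the right of the focus bar, meaning the trigger follows the segment that changes — regressive assimilation.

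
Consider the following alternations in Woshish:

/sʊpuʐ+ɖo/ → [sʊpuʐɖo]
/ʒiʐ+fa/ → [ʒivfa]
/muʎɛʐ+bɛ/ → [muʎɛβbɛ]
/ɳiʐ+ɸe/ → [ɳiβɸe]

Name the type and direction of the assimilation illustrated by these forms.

regressive place assimilation

Comparing underlying and surface forms, /ʐ/ → [v] is the alternation; the neighbouring /f/ is constant.
The change retroflex → labiodental matches the place of the following /f/, identifying this as place assimilation.
Manner and voice are unchanged, so the assimilation is partial, not total.
The other alternating forms pattern the same way: /ʐ/ → [β] before /b/ (retroflex → bilabial, matching bilabial); /ʐ/ → [β] before /ɸ/ (retroflex → bilabial, matching bilabial) — only place changes, and always toward the following segment.
Nothing changes in [sʊpuʐɖo]: there the adjacent consonants already agree in place (/ʐ/ and /ɖ/ are both retroflex), so this form is consistent with the same rule.
Since the segment that changes precedes the conditioning segment, the assimilation is regressive.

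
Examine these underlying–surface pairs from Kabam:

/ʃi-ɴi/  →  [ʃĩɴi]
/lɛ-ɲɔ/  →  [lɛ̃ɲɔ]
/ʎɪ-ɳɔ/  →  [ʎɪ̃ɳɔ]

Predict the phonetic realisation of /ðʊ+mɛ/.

The data show regressive nasality assimilation (vowel nasalisation): /i/ → [ĩ] before /ɴ/; /ɛ/ → [ɛ̃] before /ɲ/; /ɪ/ → [ɪ̃] before /ɳ/ — a vowel is nasalised by an immediately following nasal consonant.
The vowel /ʊ/ is adjacent to the following nasal /m/, so it acquires [+nasal] and surfaces as [ʊ̃].

[ðʊ̃mɛ]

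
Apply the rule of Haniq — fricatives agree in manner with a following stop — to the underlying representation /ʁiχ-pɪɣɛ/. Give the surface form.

/χ/ is a voiceless uvular fricative. The following trigger /p/ is a stop, so /χ/ must become a stop as well.
A voiceless uvular stop is [q], so the surface segment is [q].

[ʁiqpɪɣɛ]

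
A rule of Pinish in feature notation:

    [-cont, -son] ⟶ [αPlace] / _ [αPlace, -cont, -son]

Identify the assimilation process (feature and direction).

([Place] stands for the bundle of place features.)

The rule copies the place features (abbreviated [Place]) from the environment onto the target, so the assimilating feature is place.
Since the environment is written after the underscore, the trigger follows the target; the direction is regressive.

regressive place assimilation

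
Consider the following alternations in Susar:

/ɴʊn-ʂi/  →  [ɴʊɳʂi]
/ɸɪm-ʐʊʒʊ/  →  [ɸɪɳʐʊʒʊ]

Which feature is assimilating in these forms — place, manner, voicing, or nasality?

place

Comparing underlying and surface forms, /n/ → [ɳ] is the alternation; the neighbouring /ʂ/ is constant.
The change alveolar → retroflex matches the place of the following /ʂ/, identifying this as place assimilation.
Checking the remaining alternation: /m/ → [ɳ] before /ʐ/ (bilabial → retroflex, matching retroflex) — only place changes, and always toward the following segment.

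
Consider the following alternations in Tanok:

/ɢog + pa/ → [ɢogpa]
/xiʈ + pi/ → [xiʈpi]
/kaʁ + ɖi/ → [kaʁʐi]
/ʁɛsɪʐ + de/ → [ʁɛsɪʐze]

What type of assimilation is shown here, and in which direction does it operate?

progressive manner assimilation

The segment that alternates is /ɖ/, which surfaces as [ʐ] when adjacent to /ʁ/.
The change stop → fricative matches the manner of the preceding /ʁ/, identifying this as manner assimilation.
Place and voice are unchanged, so the assimilation is partial, not total.
The same holds elsewhere in the data: /d/ → [z] after /ʐ/ (stop → fricative, matching a fricative) — only manner changes, and always toward the preceding segment.
No alternation appears in [ɢogpa], [xiʈpi]: there the adjacent consonants already agree in manner (/p/ and /g/ are both stops; /p/ and /ʈ/ are both stops), so these forms are consistent with the same rule.
The trigger is the preceding segment, so the direction is progressive (perseverative).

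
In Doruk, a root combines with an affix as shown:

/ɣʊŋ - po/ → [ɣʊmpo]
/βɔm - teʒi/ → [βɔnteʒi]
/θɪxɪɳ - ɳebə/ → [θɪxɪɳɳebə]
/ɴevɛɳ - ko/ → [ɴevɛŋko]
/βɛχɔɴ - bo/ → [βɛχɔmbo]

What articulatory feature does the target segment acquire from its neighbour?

place

Comparing underlying and surface forms, /ŋ/ → [m] is the alternation; the neighbouring /p/ is constant.
The change velar → bilabial matches the place of the following /p/, identifying this as place assimilation.
The same holds elsewhere in the data: /m/ → [n] before /t/ (bilabial → alveolar, matching alveolar); /ɳ/ → [ŋ] before /k/ (retroflex → velar, matching velar); /ɴ/ → [m] before /b/ (uvular → bilabial, matching bilabial) — only place changes, and always toward the following segment.
Nothing changes in [θɪxɪɳɳebə]: there the adjacent consonants already agree in place (/ɳ/ and /ɳ/ are both retroflex), so this form is consistent with the same rule.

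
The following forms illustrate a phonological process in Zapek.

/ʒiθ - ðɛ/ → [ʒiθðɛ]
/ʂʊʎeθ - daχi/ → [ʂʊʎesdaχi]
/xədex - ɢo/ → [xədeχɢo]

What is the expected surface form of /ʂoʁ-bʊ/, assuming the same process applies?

The data show regressive place assimilation: /θ/ → [s] before /d/; /x/ → [χ] before /ɢ/. In each pair only place changes, matching the following consonant, while manner and voice stay constant.
No alternation appears in [ʒiθðɛ]: there the adjacent consonants already agree in place (/θ/ and /ð/ are both dental), so this form is consistent with the same rule.
The rule targets /ʁ/ (voiced uvular fricative), which sits before the trigger /b/ (bilabial).
Changing only its place to bilabial gives [β] — the voiced bilabial fricative.

[ʂoβbʊ]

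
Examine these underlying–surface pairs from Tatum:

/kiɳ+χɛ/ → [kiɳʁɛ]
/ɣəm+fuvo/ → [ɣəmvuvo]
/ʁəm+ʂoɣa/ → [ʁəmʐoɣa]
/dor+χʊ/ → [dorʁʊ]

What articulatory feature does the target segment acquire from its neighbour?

Underlying /χ/ is realised as [ʁ] next to /ɳ/; /ɳ/ itself does not change.
/χ/ is voiceless while /ɳ/ is voiced; the output [ʁ] is voiced, matching the trigger — so the feature that spreads is voicing.
The other alternating forms pattern the same way: /f/ → [v] after /m/ (voiceless → voiced, matching voiced); /ʂ/ → [ʐ] after /m/ (voiceless → voiced, matching voiced); /χ/ → [ʁ] after /r/ (voiceless → voiced, matching voiced) — only voicing changes, and always toward the preceding segment.

voicing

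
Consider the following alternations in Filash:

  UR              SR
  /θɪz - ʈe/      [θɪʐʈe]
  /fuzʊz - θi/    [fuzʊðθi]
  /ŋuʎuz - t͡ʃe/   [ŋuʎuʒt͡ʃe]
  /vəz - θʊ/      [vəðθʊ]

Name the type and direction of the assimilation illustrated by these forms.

regressive place assimilation

The segment that alternates is /z/, which surfaces as [ʐ] when adjacent to /ʈ/.
/z/ is alveolar while /ʈ/ is retroflex; the output [ʐ] is retroflex, matching the trigger — so the feature that spreads is place.
Manner and voice are unchanged, so the assimilation is partial, not total.
The same holds elsewhere in the data: /z/ → [ð] before /θ/ (alveolar → dental, matching dental); /z/ → [ʒ] before /t͡ʃ/ (alveolar → postalveolar, matching postalveolar) — only place changes, and always toward the following segment.
The trigger is the following segment, so the direction is regressive (anticipatory).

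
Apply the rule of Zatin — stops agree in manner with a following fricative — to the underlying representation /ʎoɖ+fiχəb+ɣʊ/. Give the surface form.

[ʎoʐfiχəβɣʊ]

/ɖ/ is a voiced retroflex stop. The following trigger /f/ is a fricative, so /ɖ/ must become a fricative as well.
Changing only its manner to fricative gives [ʐ] — the voiced retroflex fricative.
At the second juncture, /b/ likewise becomes [β] adjacent to /ɣ/.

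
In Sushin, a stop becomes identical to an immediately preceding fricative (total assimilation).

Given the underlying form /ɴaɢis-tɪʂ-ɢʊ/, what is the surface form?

[ɴaɢissɪʂʂʊ]

/t/ is the segment targeted by the rule; it sits immediately after /s/, so it assimilates completely and surfaces as [s].
At the second juncture, /ɢ/ likewise becomes [ʂ] adjacent to /ʂ/.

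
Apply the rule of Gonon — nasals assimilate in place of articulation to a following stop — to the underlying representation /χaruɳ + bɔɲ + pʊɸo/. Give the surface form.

[χarumbɔmpʊɸo]

/ɳ/ is a voiced retroflex nasal. The following trigger /b/ is bilabial, so /ɳ/ must become bilabial as well.
Changing only its place to bilabial gives [m] — the voiced bilabial nasal.
At the second juncture, /ɲ/ likewise becomes [m] adjacent to /p/.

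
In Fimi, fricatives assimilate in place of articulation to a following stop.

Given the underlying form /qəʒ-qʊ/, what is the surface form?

/ʒ/ is a voiced postalveolar fricative. The following trigger /q/ is uvular, so /ʒ/ must become uvular as well.
Changing only its place to uvular gives [ʁ] — the voiced uvular fricative.

[qəʁqʊ]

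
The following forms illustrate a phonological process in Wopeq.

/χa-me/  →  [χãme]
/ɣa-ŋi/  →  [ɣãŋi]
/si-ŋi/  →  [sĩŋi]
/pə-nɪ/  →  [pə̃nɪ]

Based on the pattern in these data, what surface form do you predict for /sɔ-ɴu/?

The data show regressive nasality assimilation (vowel nasalisation): /a/ → [ã] before /m/; /a/ → [ã] before /ŋ/; /i/ → [ĩ] before /ŋ/; /ə/ → [ə̃] before /n/ — a vowel is nasalised by an immediately following nasal consonant.
/ɔ/ sits next to the nasal /ɴ/ and is therefore nasalised to [ɔ̃].

[sɔ̃ɴu]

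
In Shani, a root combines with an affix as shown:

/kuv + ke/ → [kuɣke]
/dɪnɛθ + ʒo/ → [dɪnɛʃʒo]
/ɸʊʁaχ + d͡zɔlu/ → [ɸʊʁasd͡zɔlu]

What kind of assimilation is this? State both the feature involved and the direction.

Comparing underlying and surface forms, /v/ → [ɣ] is the alternation; the neighbouring /k/ is constant.
/v/ is labiodental while /k/ is velar; the output [ɣ] is velar, matching the trigger — so the feature that spreads is place.
Manner and voice are unchanged, so the assimilation is partial, not total.
Checking the remaining alternations: /θ/ → [ʃ] before /ʒ/ (dental → postalveolar, matching postalveolar); /χ/ → [s] before /d͡z/ (uvular → alveolar, matching alveolar) — only place changes, and always toward the following segment.
Since the segment that changes precedes the conditioning segment, the assimilation is regressive.

regressive place assimilation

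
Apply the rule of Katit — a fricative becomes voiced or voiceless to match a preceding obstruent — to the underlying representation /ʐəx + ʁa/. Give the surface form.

[ʐəxχa]

/ʁ/ is a voiced uvular fricative. The preceding trigger /x/ is voiceless, so /ʁ/ must become voiceless as well.
A voiceless uvular fricative is [χ], so the surface segment is [χ].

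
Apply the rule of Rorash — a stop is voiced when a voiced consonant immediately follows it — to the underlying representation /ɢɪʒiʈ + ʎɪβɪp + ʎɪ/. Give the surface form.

The rule targets /ʈ/ (voiceless retroflex stop), which sits before the trigger /ʎ/ (voiced).
Changing only its voicing to voiced gives [ɖ] — the voiced retroflex stop.
At the second juncture, /p/ likewise becomes [b] adjacent to /ʎ/.

[ɢɪʒiɖʎɪβɪbʎɪ]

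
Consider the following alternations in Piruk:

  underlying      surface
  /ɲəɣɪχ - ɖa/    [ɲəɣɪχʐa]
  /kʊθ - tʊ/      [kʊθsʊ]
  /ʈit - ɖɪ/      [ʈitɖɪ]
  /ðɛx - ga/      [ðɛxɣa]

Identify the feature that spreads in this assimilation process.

Comparing underlying and surface forms, /ɖ/ → [ʐ] is the alternation; the neighbouring /χ/ is constant.
The change stop → fricative matches the manner of the preceding /χ/, identifying this as manner assimilation.
The same holds elsewhere in the data: /t/ → [s] after /θ/ (stop → fricative, matching a fricative); /g/ → [ɣ] after /x/ (stop → fricative, matching a fricative) — only manner changes, and always toward the preceding segment.
No alternation appears in [ʈitɖɪ]: there the adjacent consonants already agree in manner (/ɖ/ and /t/ are both stops), so this form is consistent with the same rule.

manner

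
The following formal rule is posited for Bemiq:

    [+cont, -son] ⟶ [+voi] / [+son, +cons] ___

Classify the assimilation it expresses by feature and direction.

The structural change is [+voi], and the conditioning segment [+son, +cons] (a sonorant consonant) is itself voiced, so the target comes to share the voicing of its neighbour — voicing assimilation.
The conditioning segment sits to the left of the focus bar, meaning the trigger precedes the segment that changes — progressive assimilation.

progressive voicing assimilation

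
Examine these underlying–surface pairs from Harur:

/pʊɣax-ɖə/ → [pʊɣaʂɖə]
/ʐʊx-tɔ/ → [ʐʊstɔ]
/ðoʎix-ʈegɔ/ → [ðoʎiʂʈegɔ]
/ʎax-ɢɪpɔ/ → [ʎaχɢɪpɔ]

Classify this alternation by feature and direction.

regressive place assimilation

The segment that alternates is /x/, which surfaces as [ʂ] when adjacent to /ɖ/.
/x/ is velar while /ɖ/ is retroflex; the output [ʂ] is retroflex, matching the trigger — so the feature that spreads is place.
Manner and voice are unchanged, so the assimilation is partial, not total.
The same holds elsewhere in the data: /x/ → [s] before /t/ (velar → alveolar, matching alveolar); /x/ → [ʂ] before /ʈ/ (velar → retroflex, matching retroflex); /x/ → [χ] before /ɢ/ (velar → uvular, matching uvular) — only place changes, and always toward the following segment.
The trigger is the following segment, so the direction is regressive (anticipatory).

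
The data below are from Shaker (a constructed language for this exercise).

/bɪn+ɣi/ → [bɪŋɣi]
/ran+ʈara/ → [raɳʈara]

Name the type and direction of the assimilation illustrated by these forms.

Comparing underlying and surface forms, /n/ → [ŋ] is the alternation; the neighbouring /ɣ/ is constant.
The change alveolar → velar matches the place of the following /ɣ/, identifying this as place assimilation.
Manner and voice are unchanged, so the assimilation is partial, not total.
The other alternating form patterns the same way: /n/ → [ɳ] before /ʈ/ (alveolar → retroflex, matching retroflex) — only place changes, and always toward the following segment.
The trigger is the following segment, so the direction is regressive (anticipatory).

regressive place assimilation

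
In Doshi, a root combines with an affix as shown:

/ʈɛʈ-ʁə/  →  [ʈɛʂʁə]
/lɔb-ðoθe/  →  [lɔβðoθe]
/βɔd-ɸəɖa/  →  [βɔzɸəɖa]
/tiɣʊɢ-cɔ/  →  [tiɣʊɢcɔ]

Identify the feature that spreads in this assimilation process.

Comparing underlying and surface forms, /ʈ/ → [ʂ] is the alternation; the neighbouring /ʁ/ is constant.
/ʈ/ is a stop while /ʁ/ is a fricative; the output [ʂ] is a fricative, matching the trigger — so the feature that spreads is manner.
The other alternating forms pattern the same way: /b/ → [β] before /ð/ (stop → fricative, matching a fricative); /d/ → [z] before /ɸ/ (stop → fricative, matching a fricative) — only manner changes, and always toward the following segment.
No alternation appears in [tiɣʊɢcɔ]: there the adjacent consonants already agree in manner (/ɢ/ and /c/ are both stops), so this form is consistent with the same rule.

manner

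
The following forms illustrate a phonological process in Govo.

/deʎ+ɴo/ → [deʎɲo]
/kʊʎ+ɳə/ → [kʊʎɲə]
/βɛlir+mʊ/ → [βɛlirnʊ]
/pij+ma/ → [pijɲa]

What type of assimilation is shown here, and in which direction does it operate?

The segment that alternates is /ɴ/, which surfaces as [ɲ] when adjacent to /ʎ/.
/ɴ/ is uvular while /ʎ/ is palatal; the output [ɲ] is palatal, matching the trigger — so the feature that spreads is place.
Manner and voice are unchanged, so the assimilation is partial, not total.
The same holds elsewhere in the data: /ɳ/ → [ɲ] after /ʎ/ (retroflex → palatal, matching palatal); /m/ → [n] after /r/ (bilabial → alveolar, matching alveolar); /m/ → [ɲ] after /j/ (bilabial → palatal, matching palatal) — only place changes, and always toward the preceding segment.
Since the segment that changes follows the conditioning segment, the assimilation is progressive.

progressive place assimilation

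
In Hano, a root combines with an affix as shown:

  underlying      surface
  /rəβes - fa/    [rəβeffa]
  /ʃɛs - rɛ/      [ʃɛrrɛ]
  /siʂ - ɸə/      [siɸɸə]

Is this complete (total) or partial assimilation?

total assimilation

Underlying /s/ is realised as [r] next to /r/; /r/ itself does not change.
The output [r] is identical to the trigger /r/ — every feature (place, manner, voicing) has been copied — so this is total assimilation.
The remaining alternations confirm this: /s/ → [f] before /f/; /ʂ/ → [ɸ] before /ɸ/ — in each case the output is a copy of the following consonant.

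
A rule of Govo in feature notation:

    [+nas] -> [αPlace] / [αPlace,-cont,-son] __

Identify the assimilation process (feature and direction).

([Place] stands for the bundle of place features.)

The rule copies the place features (abbreviated [Place]) from the environment onto the target, so the assimilating feature is place.
The conditioning segment sits to the left of the focus bar, meaning the trigger precedes the segment that changes — progressive assimilation.

progressive place assimilation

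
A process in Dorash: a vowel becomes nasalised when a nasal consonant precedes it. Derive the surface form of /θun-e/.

[θunẽ]

/e/ sits next to the nasal /n/ and is therefore nasalised to [ẽ].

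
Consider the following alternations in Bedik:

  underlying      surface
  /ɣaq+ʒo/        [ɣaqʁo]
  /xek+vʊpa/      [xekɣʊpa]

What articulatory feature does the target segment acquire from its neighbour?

place

Underlying /ʒ/ is realised as [ʁ] next to /q/; /q/ itself does not change.
/ʒ/ is postalveolar while /q/ is uvular; the output [ʁ] is uvular, matching the trigger — so the feature that spreads is place.
The same holds elsewhere in the data: /v/ → [ɣ] after /k/ (labiodental → velar, matching velar) — only place changes, and always toward the preceding segment.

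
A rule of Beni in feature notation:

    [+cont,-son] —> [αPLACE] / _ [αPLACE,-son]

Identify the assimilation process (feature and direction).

regressive place assimilation

The shared variable α links the value of the place features (abbreviated [PLACE]) on the target to the same value on the neighbouring segment, so place is the feature that assimilates.
Since the environment is written after the underscore, the trigger follows the target; the direction is regressive.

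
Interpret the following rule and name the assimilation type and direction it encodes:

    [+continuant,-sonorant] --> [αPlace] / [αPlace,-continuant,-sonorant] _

The shared variable α links the value of the place features (abbreviated [Place]) on the target to the same value on the neighbouring segment, so place is the feature that assimilates.
Since the environment is written before the underscore, the trigger precedes the target; the direction is progressive.

progressive place assimilation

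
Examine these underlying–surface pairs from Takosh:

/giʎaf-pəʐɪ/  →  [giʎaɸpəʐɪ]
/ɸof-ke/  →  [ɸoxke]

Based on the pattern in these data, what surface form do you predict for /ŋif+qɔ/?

[ŋiχqɔ]

The data show regressive place assimilation: /f/ → [ɸ] before /p/; /f/ → [x] before /k/. In each pair only place changes, matching the following consonant, while manner and voice stay constant.
/f/ is a voiceless labiodental fricative. The following trigger /q/ is uvular, so /f/ must become uvular as well.
A voiceless uvular fricative is [χ], so the surface segment is [χ].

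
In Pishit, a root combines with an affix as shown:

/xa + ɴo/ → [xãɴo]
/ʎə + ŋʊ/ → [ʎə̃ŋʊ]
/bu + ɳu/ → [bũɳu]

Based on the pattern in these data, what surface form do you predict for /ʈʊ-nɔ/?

The data show regressive nasality assimilation (vowel nasalisation): /a/ → [ã] before /ɴ/; /ə/ → [ə̃] before /ŋ/; /u/ → [ũ] before /ɳ/ — a vowel is nasalised by an immediately following nasal consonant.
/ʊ/ sits next to the nasal /n/ and is therefore nasalised to [ʊ̃].

[ʈʊ̃nɔ]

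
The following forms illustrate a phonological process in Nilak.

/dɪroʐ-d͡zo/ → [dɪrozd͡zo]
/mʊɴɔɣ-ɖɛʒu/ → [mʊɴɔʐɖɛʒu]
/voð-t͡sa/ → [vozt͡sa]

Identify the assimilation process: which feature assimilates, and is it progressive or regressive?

The segment that alternates is /ʐ/, which surfaces as [z] when adjacent to /d͡z/.
/ʐ/ is retroflex while /d͡z/ is alveolar; the output [z] is alveolar, matching the trigger — so the feature that spreads is place.
Manner and voice are unchanged, so the assimilation is partial, not total.
The other alternating forms pattern the same way: /ɣ/ → [ʐ] before /ɖ/ (velar → retroflex, matching retroflex); /ð/ → [z] before /t͡s/ (dental → alveolar, matching alveolar) — only place changes, and always toward the following segment.
Since the segment that changes precedes the conditioning segment, the assimilation is regressive.

regressive place assimilation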